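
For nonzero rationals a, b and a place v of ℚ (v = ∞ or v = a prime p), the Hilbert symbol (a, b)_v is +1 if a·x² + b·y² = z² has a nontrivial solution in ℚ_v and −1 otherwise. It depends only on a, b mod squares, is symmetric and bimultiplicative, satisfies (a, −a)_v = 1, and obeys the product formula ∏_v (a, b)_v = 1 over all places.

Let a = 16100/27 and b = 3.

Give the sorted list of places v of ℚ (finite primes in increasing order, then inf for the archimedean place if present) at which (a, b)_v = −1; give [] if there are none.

(a, b) ≡ (483, 3) mod (ℚ^×)²; places V = {2, 3, 5, 7, 23, ∞}.
(a,b)_23: α=1, u≡14; β=0, v≡3 (mod 23); (14|23)=-1, (3|23)=+1; sign (−1)^0·-1^0·+1^1 = +1.
(a,b)_3: α=-3, u≡2; β=1, v≡1 (mod 3); (2|3)=-1, (1|3)=+1; sign (−1)^1·-1^1·+1^-3 = +1.
(a,b)_7: α=1, u≡3; β=0, v≡3 (mod 7); (3|7)=-1, (3|7)=-1; sign (−1)^0·-1^0·-1^1 = -1.
(a,b)_5: α=2, u≡2; β=0, v≡3 (mod 5); (2|5)=-1, (3|5)=-1; sign (−1)^0·-1^0·-1^2 = +1.
(a,b)_∞: sgn(483)=+, sgn(3)=+, so +1.
(a,b)_2: α=2, β=0; u≡3, v≡3 (mod 8); ε(u)ε(v)=1·1, αω(v)=2·1, βω(u)=0·1; sum ≡ 1  ⇒  -1.
Ram(483, 3) = {2, 7}; no ℚ_2-point on the conic.

[2, 7]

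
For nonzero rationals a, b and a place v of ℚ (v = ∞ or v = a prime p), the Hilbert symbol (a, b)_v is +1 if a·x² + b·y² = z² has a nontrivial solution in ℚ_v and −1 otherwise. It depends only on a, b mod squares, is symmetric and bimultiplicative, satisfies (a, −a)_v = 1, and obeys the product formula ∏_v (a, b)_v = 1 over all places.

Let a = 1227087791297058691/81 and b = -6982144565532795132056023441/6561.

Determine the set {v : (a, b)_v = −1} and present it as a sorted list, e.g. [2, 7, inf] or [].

[2, 17, 19, 23]

(a, b) ≡ (91, -215656441) mod (ℚ^×)²; places V = {2, 3, 7, 11, 13, 17, 19, 23, 29, ∞}.
(a,b)_3: α=-4, u≡1; β=-8, v≡2 (mod 3); (1|3)=+1, (2|3)=-1; sign (−1)^0·+1^-8·-1^-4 = +1.
(a,b)_13: α=1, u≡7; β=1, v≡2 (mod 13); (7|13)=-1, (2|13)=-1; sign (−1)^0·-1^1·-1^1 = +1.
(a,b)_11: α=2, u≡4; β=3, v≡4 (mod 11); (4|11)=+1, (4|11)=+1; sign (−1)^0·+1^3·+1^2 = +1.
(a,b)_29: α=2, u≡7; β=3, v≡21 (mod 29); (7|29)=+1, (21|29)=-1; sign (−1)^0·+1^3·-1^2 = +1.
(a,b)_7: α=5, u≡5; β=9, v≡4 (mod 7); (5|7)=-1, (4|7)=+1; sign (−1)^1·-1^9·+1^5 = +1.
(a,b)_∞: sgn(91)=+, sgn(-215656441)=−, so +1.
(a,b)_17: α=2, u≡14; β=3, v≡8 (mod 17); (14|17)=-1, (8|17)=+1; sign (−1)^0·-1^3·+1^2 = -1.
(a,b)_23: α=2, u≡22; β=3, v≡15 (mod 23); (22|23)=-1, (15|23)=-1; sign (−1)^0·-1^3·-1^2 = -1.
(a,b)_19: α=2, u≡15; β=3, v≡12 (mod 19); (15|19)=-1, (12|19)=-1; sign (−1)^0·-1^3·-1^2 = -1.
(a,b)_2: α=0, β=0; u≡3, v≡7 (mod 8); ε(u)ε(v)=1·1, αω(v)=0·0, βω(u)=0·1; sum ≡ 1  ⇒  -1.
Ram(91, -215656441) = {2, 17, 19, 23}; no ℚ_2-point on the conic.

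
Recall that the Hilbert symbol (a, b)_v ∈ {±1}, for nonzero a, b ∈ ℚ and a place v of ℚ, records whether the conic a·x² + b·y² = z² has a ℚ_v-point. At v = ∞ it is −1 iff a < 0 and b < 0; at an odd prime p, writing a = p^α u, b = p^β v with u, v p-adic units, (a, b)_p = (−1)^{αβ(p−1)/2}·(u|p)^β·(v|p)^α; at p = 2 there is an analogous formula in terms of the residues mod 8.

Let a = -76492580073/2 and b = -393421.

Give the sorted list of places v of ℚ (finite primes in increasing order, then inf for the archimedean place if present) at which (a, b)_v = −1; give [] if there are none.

(a, b) ≡ (-905237634, -8029) mod (ℚ^×)²; places V = {2, 3, 7, 13, 19, 23, 31, 37, 43, ∞}.
(a,b)_31: α=1, u≡23; β=1, v≡19 (mod 31); (23|31)=-1, (19|31)=+1; sign (−1)^1·-1^1·+1^1 = +1.
(a,b)_23: α=1, u≡11; β=0, v≡17 (mod 23); (11|23)=-1, (17|23)=-1; sign (−1)^0·-1^0·-1^1 = -1.
(a,b)_7: α=1, u≡1; β=3, v≡1 (mod 7); (1|7)=+1, (1|7)=+1; sign (−1)^1·+1^3·+1^1 = -1.
(a,b)_43: α=1, u≡9; β=0, v≡29 (mod 43); (9|43)=+1, (29|43)=-1; sign (−1)^0·+1^0·-1^1 = -1.
(a,b)_2: α=-1, β=0; u≡7, v≡3 (mod 8); ε(u)ε(v)=1·1, αω(v)=-1·1, βω(u)=0·0; sum ≡ 0  ⇒  +1.
(a,b)_37: α=1, u≡8; β=1, v≡23 (mod 37); (8|37)=-1, (23|37)=-1; sign (−1)^0·-1^1·-1^1 = +1.
(a,b)_3: α=1, u≡2; β=0, v≡2 (mod 3); (2|3)=-1, (2|3)=-1; sign (−1)^0·-1^0·-1^1 = -1.
(a,b)_∞: sgn(-905237634)=−, sgn(-8029)=−, so -1.
(a,b)_19: α=1, u≡14; β=0, v≡12 (mod 19); (14|19)=-1, (12|19)=-1; sign (−1)^0·-1^0·-1^1 = -1.
(a,b)_13: α=2, u≡6; β=0, v≡11 (mod 13); (6|13)=-1, (11|13)=-1; sign (−1)^0·-1^0·-1^2 = +1.
|Ram(-905237634, -8029)| = 6, even; anisotropic at {3, 7, 19, 23, 43, ∞}.

[3, 7, 19, 23, 43, inf]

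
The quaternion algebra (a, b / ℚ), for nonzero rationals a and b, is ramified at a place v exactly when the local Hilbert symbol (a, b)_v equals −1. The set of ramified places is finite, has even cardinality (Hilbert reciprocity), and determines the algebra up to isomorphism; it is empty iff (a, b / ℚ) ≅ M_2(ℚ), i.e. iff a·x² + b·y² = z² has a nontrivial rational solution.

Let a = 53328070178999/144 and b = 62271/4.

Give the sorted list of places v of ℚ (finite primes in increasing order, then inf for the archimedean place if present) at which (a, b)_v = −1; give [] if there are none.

[2, 7, 23, 37]

Mod squares: a ≡ 1113959, b ≡ 6919. Check v ∈ {∞, 2, 3, 7, 11, 17, 23, 37}.
v=23: a=23^1·(≡2), b=23^0·(≡14) mod 23; (2|23)=+1, (14|23)=-1; (−1)^{1·0·11}·(+1)^0·(-1)^1 = -1.
v=37: a=37^3·(≡11), b=37^1·(≡23) mod 37; (11|37)=+1, (23|37)=-1; (−1)^{3·1·18}·(+1)^1·(-1)^3 = -1.
v=∞: 1113959 > 0 and 6919 > 0  ⇒  (a,b)_∞ = +1.
v=17: a=17^3·(≡16), b=17^1·(≡2) mod 17; (16|17)=+1, (2|17)=+1; (−1)^{3·1·8}·(+1)^1·(+1)^3 = +1.
v=3: a=3^-2·(≡2), b=3^2·(≡1) mod 3; (2|3)=-1, (1|3)=+1; (−1)^{-2·2·1}·(-1)^2·(+1)^-2 = +1.
v=7: a=7^1·(≡3), b=7^0·(≡5) mod 7; (3|7)=-1, (5|7)=-1; (−1)^{1·0·3}·(-1)^0·(-1)^1 = -1.
v=2: v_2(a)=-4, v_2(b)=-2; units ≡ 7, 7 (mod 8); ε·ε+αω+βω = 1·1+-4·0+-2·0 ≡ 1  ⇒  (a,b)_2 = -1.
v=11: a=11^3·(≡1), b=11^1·(≡10) mod 11; (1|11)=+1, (10|11)=-1; (−1)^{3·1·5}·(+1)^1·(-1)^3 = +1.
Ram(1113959, 6919) = {2, 7, 23, 37}; no ℚ_2-point on the conic.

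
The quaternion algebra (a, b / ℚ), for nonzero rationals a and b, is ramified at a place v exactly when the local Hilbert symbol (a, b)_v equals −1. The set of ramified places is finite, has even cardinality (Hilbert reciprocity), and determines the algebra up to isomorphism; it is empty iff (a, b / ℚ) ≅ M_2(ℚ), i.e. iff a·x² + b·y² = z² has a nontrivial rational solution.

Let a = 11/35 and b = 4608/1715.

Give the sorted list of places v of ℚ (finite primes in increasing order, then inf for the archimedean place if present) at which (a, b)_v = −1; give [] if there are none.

[5, 7]

(a, b) ≡ (385, 70) mod (ℚ^×)²; places V = {2, 3, 5, 7, 11, ∞}.
(a,b)_∞: sgn(385)=+, sgn(70)=+, so +1.
(a,b)_2: α=0, β=9; u≡1, v≡3 (mod 8); ε(u)ε(v)=0·1, αω(v)=0·1, βω(u)=9·0; sum ≡ 0  ⇒  +1.
(a,b)_11: α=1, u≡6; β=0, v≡1 (mod 11); (6|11)=-1, (1|11)=+1; sign (−1)^0·-1^0·+1^1 = +1.
(a,b)_3: α=0, u≡1; β=2, v≡1 (mod 3); (1|3)=+1, (1|3)=+1; sign (−1)^0·+1^2·+1^0 = +1.
(a,b)_5: α=-1, u≡3; β=-1, v≡1 (mod 5); (3|5)=-1, (1|5)=+1; sign (−1)^0·-1^-1·+1^-1 = -1.
(a,b)_7: α=-1, u≡5; β=-3, v≡6 (mod 7); (5|7)=-1, (6|7)=-1; sign (−1)^1·-1^-3·-1^-1 = -1.
|Ram(385, 70)| = 2, even; anisotropic at {5, 7}.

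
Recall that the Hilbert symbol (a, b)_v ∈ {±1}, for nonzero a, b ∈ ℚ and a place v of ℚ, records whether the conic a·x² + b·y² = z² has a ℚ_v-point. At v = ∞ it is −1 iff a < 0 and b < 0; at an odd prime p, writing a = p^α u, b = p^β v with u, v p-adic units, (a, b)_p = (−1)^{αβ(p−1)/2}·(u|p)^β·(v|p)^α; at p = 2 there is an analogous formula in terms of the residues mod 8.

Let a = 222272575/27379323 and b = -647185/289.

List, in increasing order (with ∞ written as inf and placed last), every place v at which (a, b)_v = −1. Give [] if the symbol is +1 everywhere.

[3, 11]

(a, b) ≡ (21, -385) mod (ℚ^×)²; places V = {2, 3, 5, 7, 11, 17, 19, 23, 41, 53, ∞}.
(a,b)_7: α=5, u≡5; β=1, v≡4 (mod 7); (5|7)=-1, (4|7)=+1; sign (−1)^1·-1^1·+1^5 = +1.
(a,b)_23: α=2, u≡10; β=0, v≡8 (mod 23); (10|23)=-1, (8|23)=+1; sign (−1)^0·-1^0·+1^2 = +1.
(a,b)_41: α=0, u≡20; β=2, v≡33 (mod 41); (20|41)=+1, (33|41)=+1; sign (−1)^0·+1^2·+1^0 = +1.
(a,b)_∞: sgn(21)=+, sgn(-385)=−, so +1.
(a,b)_2: α=0, β=0; u≡5, v≡7 (mod 8); ε(u)ε(v)=0·1, αω(v)=0·0, βω(u)=0·1; sum ≡ 0  ⇒  +1.
(a,b)_17: α=0, u≡13; β=-2, v≡5 (mod 17); (13|17)=+1, (5|17)=-1; sign (−1)^0·+1^-2·-1^0 = +1.
(a,b)_11: α=0, u≡2; β=1, v≡5 (mod 11); (2|11)=-1, (5|11)=+1; sign (−1)^0·-1^1·+1^0 = -1.
(a,b)_5: α=2, u≡1; β=1, v≡2 (mod 5); (1|5)=+1, (2|5)=-1; sign (−1)^0·+1^1·-1^2 = +1.
(a,b)_19: α=-2, u≡13; β=0, v≡3 (mod 19); (13|19)=-1, (3|19)=-1; sign (−1)^0·-1^0·-1^-2 = +1.
(a,b)_3: α=-3, u≡1; β=0, v≡2 (mod 3); (1|3)=+1, (2|3)=-1; sign (−1)^0·+1^0·-1^-3 = -1.
(a,b)_53: α=-2, u≡30; β=0, v≡22 (mod 53); (30|53)=-1, (22|53)=-1; sign (−1)^0·-1^0·-1^-2 = +1.
Ram(21, -385) = {3, 11}; no ℚ_3-point on the conic.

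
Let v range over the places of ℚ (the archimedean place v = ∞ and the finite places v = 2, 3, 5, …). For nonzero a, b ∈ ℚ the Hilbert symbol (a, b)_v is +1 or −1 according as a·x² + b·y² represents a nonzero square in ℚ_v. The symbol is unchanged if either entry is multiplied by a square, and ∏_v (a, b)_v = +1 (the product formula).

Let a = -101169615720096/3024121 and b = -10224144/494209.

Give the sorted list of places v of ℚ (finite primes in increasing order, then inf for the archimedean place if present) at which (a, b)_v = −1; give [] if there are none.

Mod squares: a ≡ -1914, b ≡ -161. Check v ∈ {∞, 2, 3, 7, 11, 17, 19, 23, 29, 37, 47}.
v=37: a=37^-2·(≡10), b=37^-2·(≡5) mod 37; (10|37)=+1, (5|37)=-1; (−1)^{-2·-2·18}·(+1)^-2·(-1)^-2 = +1.
v=3: a=3^3·(≡1), b=3^4·(≡1) mod 3; (1|3)=+1, (1|3)=+1; (−1)^{3·4·1}·(+1)^4·(+1)^3 = +1.
v=29: a=29^1·(≡17), b=29^0·(≡28) mod 29; (17|29)=-1, (28|29)=+1; (−1)^{1·0·14}·(-1)^0·(+1)^1 = +1.
v=2: v_2(a)=5, v_2(b)=4; units ≡ 3, 7 (mod 8); ε·ε+αω+βω = 1·1+5·0+4·1 ≡ 1  ⇒  (a,b)_2 = -1.
v=47: a=47^-2·(≡22), b=47^0·(≡12) mod 47; (22|47)=-1, (12|47)=+1; (−1)^{-2·0·23}·(-1)^0·(+1)^-2 = +1.
v=19: a=19^0·(≡7), b=19^-2·(≡3) mod 19; (7|19)=+1, (3|19)=-1; (−1)^{0·-2·9}·(+1)^-2·(-1)^0 = +1.
v=17: a=17^2·(≡5), b=17^0·(≡15) mod 17; (5|17)=-1, (15|17)=+1; (−1)^{2·0·8}·(-1)^0·(+1)^2 = +1.
v=11: a=11^1·(≡7), b=11^0·(≡4) mod 11; (7|11)=-1, (4|11)=+1; (−1)^{1·0·5}·(-1)^0·(+1)^1 = +1.
v=23: a=23^2·(≡18), b=23^1·(≡2) mod 23; (18|23)=+1, (2|23)=+1; (−1)^{2·1·11}·(+1)^1·(+1)^2 = +1.
v=∞: -1914 < 0 and -161 < 0  ⇒  (a,b)_∞ = -1.
v=7: a=7^4·(≡1), b=7^3·(≡6) mod 7; (1|7)=+1, (6|7)=-1; (−1)^{4·3·3}·(+1)^3·(-1)^4 = +1.
Ram(-1914, -161) = {2, ∞}; no ℚ_2-point on the conic.

[2, inf]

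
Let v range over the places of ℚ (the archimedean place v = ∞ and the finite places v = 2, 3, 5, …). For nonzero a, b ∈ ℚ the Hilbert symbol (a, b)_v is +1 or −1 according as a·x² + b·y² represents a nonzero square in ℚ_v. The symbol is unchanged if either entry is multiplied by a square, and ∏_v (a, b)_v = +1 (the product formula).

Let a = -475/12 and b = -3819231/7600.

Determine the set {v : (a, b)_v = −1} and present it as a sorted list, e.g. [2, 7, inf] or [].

(a, b) ≡ (-57, -589) mod (ℚ^×)²; places V = {2, 3, 5, 13, 19, 31, ∞}.
(a,b)_∞: sgn(-57)=−, sgn(-589)=−, so -1.
(a,b)_3: α=-1, u≡2; β=6, v≡2 (mod 3); (2|3)=-1, (2|3)=-1; sign (−1)^0·-1^6·-1^-1 = -1.
(a,b)_13: α=0, u≡7; β=2, v≡1 (mod 13); (7|13)=-1, (1|13)=+1; sign (−1)^0·-1^2·+1^0 = +1.
(a,b)_31: α=0, u≡25; β=1, v≡11 (mod 31); (25|31)=+1, (11|31)=-1; sign (−1)^0·+1^1·-1^0 = +1.
(a,b)_19: α=1, u≡9; β=-1, v≡16 (mod 19); (9|19)=+1, (16|19)=+1; sign (−1)^1·+1^-1·+1^1 = -1.
(a,b)_2: α=-2, β=-4; u≡7, v≡3 (mod 8); ε(u)ε(v)=1·1, αω(v)=-2·1, βω(u)=-4·0; sum ≡ 1  ⇒  -1.
(a,b)_5: α=2, u≡3; β=-2, v≡1 (mod 5); (3|5)=-1, (1|5)=+1; sign (−1)^0·-1^-2·+1^2 = +1.
Ram(-57, -589) = {2, 3, 19, ∞}; no ℚ_2-point on the conic.

[2, 3, 19, inf]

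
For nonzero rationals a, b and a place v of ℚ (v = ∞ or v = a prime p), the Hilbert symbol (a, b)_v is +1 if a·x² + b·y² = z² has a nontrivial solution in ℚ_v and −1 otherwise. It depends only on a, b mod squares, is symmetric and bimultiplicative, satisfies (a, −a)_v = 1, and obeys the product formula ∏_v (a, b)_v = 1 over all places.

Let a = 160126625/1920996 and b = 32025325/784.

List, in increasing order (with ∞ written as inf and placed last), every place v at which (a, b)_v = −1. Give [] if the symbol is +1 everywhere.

(a, b) ≡ (6665, 1333) mod (ℚ^×)²; places V = {2, 3, 5, 7, 11, 31, 43, ∞}.
(a,b)_7: α=-2, u≡2; β=-2, v≡5 (mod 7); (2|7)=+1, (5|7)=-1; sign (−1)^0·+1^-2·-1^-2 = +1.
(a,b)_3: α=-4, u≡2; β=0, v≡1 (mod 3); (2|3)=-1, (1|3)=+1; sign (−1)^0·-1^0·+1^-4 = +1.
(a,b)_11: α=-2, u≡7; β=0, v≡8 (mod 11); (7|11)=-1, (8|11)=-1; sign (−1)^0·-1^0·-1^-2 = +1.
(a,b)_2: α=-2, β=-4; u≡1, v≡5 (mod 8); ε(u)ε(v)=0·0, αω(v)=-2·1, βω(u)=-4·0; sum ≡ 0  ⇒  +1.
(a,b)_∞: sgn(6665)=+, sgn(1333)=+, so +1.
(a,b)_43: α=1, u≡33; β=1, v≡23 (mod 43); (33|43)=-1, (23|43)=+1; sign (−1)^1·-1^1·+1^1 = +1.
(a,b)_31: α=3, u≡30; β=3, v≡23 (mod 31); (30|31)=-1, (23|31)=-1; sign (−1)^1·-1^3·-1^3 = -1.
(a,b)_5: α=3, u≡3; β=2, v≡2 (mod 5); (3|5)=-1, (2|5)=-1; sign (−1)^0·-1^2·-1^3 = -1.
(6665, 1333 / ℚ) ramifies at {5, 31}: a division algebra.

[5, 31]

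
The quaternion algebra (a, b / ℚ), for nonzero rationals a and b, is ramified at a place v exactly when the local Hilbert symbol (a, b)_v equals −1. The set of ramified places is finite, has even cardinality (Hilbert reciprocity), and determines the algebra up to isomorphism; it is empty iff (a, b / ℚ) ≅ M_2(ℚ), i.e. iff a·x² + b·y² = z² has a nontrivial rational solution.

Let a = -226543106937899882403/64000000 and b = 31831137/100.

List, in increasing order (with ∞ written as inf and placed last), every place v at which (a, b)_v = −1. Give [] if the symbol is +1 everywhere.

[]

(a, b) ≡ (-3, 392977) mod (ℚ^×)²; places V = {2, 3, 5, 7, 13, 19, 37, 43, ∞}.
(a,b)_3: α=11, u≡2; β=4, v≡1 (mod 3); (2|3)=-1, (1|3)=+1; sign (−1)^0·-1^4·+1^11 = +1.
(a,b)_5: α=-6, u≡2; β=-2, v≡3 (mod 5); (2|5)=-1, (3|5)=-1; sign (−1)^0·-1^-2·-1^-6 = +1.
(a,b)_37: α=2, u≡3; β=1, v≡29 (mod 37); (3|37)=+1, (29|37)=-1; sign (−1)^0·+1^1·-1^2 = +1.
(a,b)_13: α=4, u≡10; β=1, v≡10 (mod 13); (10|13)=+1, (10|13)=+1; sign (−1)^0·+1^1·+1^4 = +1.
(a,b)_2: α=-12, β=-2; u≡5, v≡1 (mod 8); ε(u)ε(v)=0·0, αω(v)=-12·0, βω(u)=-2·1; sum ≡ 0  ⇒  +1.
(a,b)_43: α=2, u≡35; β=1, v≡1 (mod 43); (35|43)=+1, (1|43)=+1; sign (−1)^0·+1^1·+1^2 = +1.
(a,b)_19: α=2, u≡1; β=1, v≡11 (mod 19); (1|19)=+1, (11|19)=+1; sign (−1)^0·+1^1·+1^2 = +1.
(a,b)_∞: sgn(-3)=−, sgn(392977)=+, so +1.
(a,b)_7: α=2, u≡4; β=0, v≡1 (mod 7); (4|7)=+1, (1|7)=+1; sign (−1)^0·+1^0·+1^2 = +1.
Every local symbol is +1, so the conic -3·x² + 392977·y² = z² has ℚ_v-points for all v and hence a ℚ-point; (a, b / ℚ) ≅ M_2(ℚ).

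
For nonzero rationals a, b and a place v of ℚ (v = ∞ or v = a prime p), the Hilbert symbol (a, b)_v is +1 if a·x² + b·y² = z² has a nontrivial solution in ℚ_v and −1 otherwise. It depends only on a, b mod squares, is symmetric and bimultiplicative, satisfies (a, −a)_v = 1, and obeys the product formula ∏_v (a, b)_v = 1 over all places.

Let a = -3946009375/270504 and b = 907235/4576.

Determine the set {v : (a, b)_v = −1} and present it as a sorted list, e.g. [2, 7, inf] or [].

[7, 13]

(a, b) ≡ (-310310, 10010) mod (ℚ^×)²; places V = {2, 3, 5, 7, 11, 13, 17, 23, 31, ∞}.
(a,b)_2: α=-3, β=-5; u≡5, v≡5 (mod 8); ε(u)ε(v)=0·0, αω(v)=-3·1, βω(u)=-5·1; sum ≡ 0  ⇒  +1.
(a,b)_31: α=1, u≡3; β=0, v≡19 (mod 31); (3|31)=-1, (19|31)=+1; sign (−1)^0·-1^0·+1^1 = +1.
(a,b)_23: α=2, u≡8; β=2, v≡10 (mod 23); (8|23)=+1, (10|23)=-1; sign (−1)^0·+1^2·-1^2 = +1.
(a,b)_7: α=1, u≡1; β=3, v≡4 (mod 7); (1|7)=+1, (4|7)=+1; sign (−1)^1·+1^3·+1^1 = -1.
(a,b)_3: α=-2, u≡1; β=0, v≡2 (mod 3); (1|3)=+1, (2|3)=-1; sign (−1)^0·+1^0·-1^-2 = +1.
(a,b)_∞: sgn(-310310)=−, sgn(10010)=+, so +1.
(a,b)_13: α=-1, u≡7; β=-1, v≡4 (mod 13); (7|13)=-1, (4|13)=+1; sign (−1)^0·-1^-1·+1^-1 = -1.
(a,b)_17: α=-2, u≡8; β=0, v≡10 (mod 17); (8|17)=+1, (10|17)=-1; sign (−1)^0·+1^0·-1^-2 = +1.
(a,b)_11: α=1, u≡1; β=-1, v≡6 (mod 11); (1|11)=+1, (6|11)=-1; sign (−1)^1·+1^-1·-1^1 = +1.
(a,b)_5: α=5, u≡3; β=1, v≡2 (mod 5); (3|5)=-1, (2|5)=-1; sign (−1)^0·-1^1·-1^5 = +1.
Ram(-310310, 10010) = {7, 13}; no ℚ_7-point on the conic.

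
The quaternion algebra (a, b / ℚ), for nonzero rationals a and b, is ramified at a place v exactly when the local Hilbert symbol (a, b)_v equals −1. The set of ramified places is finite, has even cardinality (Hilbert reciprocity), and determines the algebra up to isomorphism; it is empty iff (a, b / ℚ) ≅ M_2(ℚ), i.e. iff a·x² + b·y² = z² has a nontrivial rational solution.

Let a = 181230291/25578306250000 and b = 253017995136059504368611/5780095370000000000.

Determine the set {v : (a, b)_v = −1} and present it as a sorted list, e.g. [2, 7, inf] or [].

[2, 11, 17, 29, 31, 41]

(a, b) ≡ (11, 130960027) mod (ℚ^×)²; places V = {2, 3, 5, 7, 11, 17, 19, 29, 31, 41, ∞}.
(a,b)_19: α=0, u≡4; β=1, v≡3 (mod 19); (4|19)=+1, (3|19)=-1; sign (−1)^0·+1^1·-1^0 = +1.
(a,b)_11: α=3, u≡4; β=7, v≡9 (mod 11); (4|11)=+1, (9|11)=+1; sign (−1)^1·+1^7·+1^3 = -1.
(a,b)_∞: sgn(11)=+, sgn(130960027)=+, so +1.
(a,b)_3: α=4, u≡2; β=8, v≡1 (mod 3); (2|3)=-1, (1|3)=+1; sign (−1)^0·-1^8·+1^4 = +1.
(a,b)_7: α=-2, u≡1; β=-6, v≡2 (mod 7); (1|7)=+1, (2|7)=+1; sign (−1)^0·+1^-6·+1^-2 = +1.
(a,b)_29: α=0, u≡21; β=1, v≡12 (mod 29); (21|29)=-1, (12|29)=-1; sign (−1)^0·-1^1·-1^0 = -1.
(a,b)_41: α=2, u≡34; β=5, v≡4 (mod 41); (34|41)=-1, (4|41)=+1; sign (−1)^0·-1^5·+1^2 = -1.
(a,b)_2: α=-4, β=-10; u≡3, v≡3 (mod 8); ε(u)ε(v)=1·1, αω(v)=-4·1, βω(u)=-10·1; sum ≡ 1  ⇒  -1.
(a,b)_31: α=0, u≡3; β=1, v≡24 (mod 31); (3|31)=-1, (24|31)=-1; sign (−1)^0·-1^1·-1^0 = -1.
(a,b)_5: α=-8, u≡4; β=-10, v≡2 (mod 5); (4|5)=+1, (2|5)=-1; sign (−1)^0·+1^-10·-1^-8 = +1.
(a,b)_17: α=-4, u≡14; β=-3, v≡13 (mod 17); (14|17)=-1, (13|17)=+1; sign (−1)^0·-1^-3·+1^-4 = -1.
(11, 130960027 / ℚ) ramifies at {2, 11, 17, 29, 31, 41}: a division algebra.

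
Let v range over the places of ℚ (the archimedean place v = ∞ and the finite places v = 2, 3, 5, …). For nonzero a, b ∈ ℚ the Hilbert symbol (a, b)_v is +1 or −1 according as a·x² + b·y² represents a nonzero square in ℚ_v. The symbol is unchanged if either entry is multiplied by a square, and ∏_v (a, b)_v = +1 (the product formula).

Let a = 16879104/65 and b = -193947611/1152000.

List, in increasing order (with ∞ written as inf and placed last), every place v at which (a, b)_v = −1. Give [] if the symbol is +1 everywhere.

Mod squares: a ≡ 52910, b ≡ -55. Check v ∈ {∞, 2, 3, 5, 11, 13, 17, 19, 37}.
v=2: v_2(a)=9, v_2(b)=-10; units ≡ 7, 1 (mod 8); ε·ε+αω+βω = 1·0+9·0+-10·0 ≡ 0  ⇒  (a,b)_2 = +1.
v=11: a=11^1·(≡3), b=11^1·(≡8) mod 11; (3|11)=+1, (8|11)=-1; (−1)^{1·1·5}·(+1)^1·(-1)^1 = +1.
v=∞: 52910 > 0 and -55 < 0  ⇒  (a,b)_∞ = +1.
v=3: a=3^4·(≡2), b=3^-2·(≡2) mod 3; (2|3)=-1, (2|3)=-1; (−1)^{4·-2·1}·(-1)^-2·(-1)^4 = +1.
v=13: a=13^-1·(≡12), b=13^2·(≡12) mod 13; (12|13)=+1, (12|13)=+1; (−1)^{-1·2·6}·(+1)^2·(+1)^-1 = +1.
v=17: a=17^0·(≡3), b=17^2·(≡15) mod 17; (3|17)=-1, (15|17)=+1; (−1)^{0·2·8}·(-1)^2·(+1)^0 = +1.
v=19: a=19^0·(≡14), b=19^2·(≡8) mod 19; (14|19)=-1, (8|19)=-1; (−1)^{0·2·9}·(-1)^2·(-1)^0 = +1.
v=5: a=5^-1·(≡3), b=5^-3·(≡4) mod 5; (3|5)=-1, (4|5)=+1; (−1)^{-1·-3·2}·(-1)^-3·(+1)^-1 = -1.
v=37: a=37^1·(≡2), b=37^0·(≡5) mod 37; (2|37)=-1, (5|37)=-1; (−1)^{1·0·18}·(-1)^0·(-1)^1 = -1.
(52910, -55 / ℚ) ramifies at {5, 37}: a division algebra.

[5, 37]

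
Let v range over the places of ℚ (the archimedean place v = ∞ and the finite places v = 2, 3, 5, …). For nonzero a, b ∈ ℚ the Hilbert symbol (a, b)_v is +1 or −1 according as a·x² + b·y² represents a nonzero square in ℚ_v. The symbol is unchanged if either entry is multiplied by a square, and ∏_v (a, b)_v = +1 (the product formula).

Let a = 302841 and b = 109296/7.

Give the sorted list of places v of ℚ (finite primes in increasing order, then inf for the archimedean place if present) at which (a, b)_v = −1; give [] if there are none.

(a, b) ≡ (33649, 5313) mod (ℚ^×)²; places V = {2, 3, 7, 11, 19, 23, ∞}.
(a,b)_7: α=1, u≡3; β=-1, v≡5 (mod 7); (3|7)=-1, (5|7)=-1; sign (−1)^1·-1^-1·-1^1 = -1.
(a,b)_23: α=1, u≡11; β=1, v≡2 (mod 23); (11|23)=-1, (2|23)=+1; sign (−1)^1·-1^1·+1^1 = +1.
(a,b)_2: α=0, β=4; u≡1, v≡1 (mod 8); ε(u)ε(v)=0·0, αω(v)=0·0, βω(u)=4·0; sum ≡ 0  ⇒  +1.
(a,b)_∞: sgn(33649)=+, sgn(5313)=+, so +1.
(a,b)_19: α=1, u≡17; β=0, v≡12 (mod 19); (17|19)=+1, (12|19)=-1; sign (−1)^0·+1^0·-1^1 = -1.
(a,b)_11: α=1, u≡9; β=1, v≡2 (mod 11); (9|11)=+1, (2|11)=-1; sign (−1)^1·+1^1·-1^1 = +1.
(a,b)_3: α=2, u≡1; β=3, v≡1 (mod 3); (1|3)=+1, (1|3)=+1; sign (−1)^0·+1^3·+1^2 = +1.
|Ram(33649, 5313)| = 2, even; anisotropic at {7, 19}.

[7, 19]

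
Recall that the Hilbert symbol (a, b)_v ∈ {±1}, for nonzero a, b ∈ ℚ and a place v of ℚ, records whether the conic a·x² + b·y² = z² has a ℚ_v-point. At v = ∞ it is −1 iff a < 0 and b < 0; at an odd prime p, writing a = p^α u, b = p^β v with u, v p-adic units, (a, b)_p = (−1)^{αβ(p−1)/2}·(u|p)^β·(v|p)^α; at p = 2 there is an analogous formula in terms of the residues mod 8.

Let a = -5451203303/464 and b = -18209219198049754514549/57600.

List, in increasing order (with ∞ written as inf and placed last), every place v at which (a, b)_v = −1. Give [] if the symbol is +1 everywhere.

[7, inf]

(a, b) ≡ (-2356627, -29) mod (ℚ^×)²; places V = {2, 3, 5, 7, 13, 19, 29, 31, 37, 47, ∞}.
(a,b)_3: α=0, u≡2; β=-2, v≡1 (mod 3); (2|3)=-1, (1|3)=+1; sign (−1)^0·-1^-2·+1^0 = +1.
(a,b)_31: α=0, u≡26; β=2, v≡10 (mod 31); (26|31)=-1, (10|31)=+1; sign (−1)^0·-1^2·+1^0 = +1.
(a,b)_7: α=3, u≡1; β=8, v≡6 (mod 7); (1|7)=+1, (6|7)=-1; sign (−1)^0·+1^8·-1^3 = -1.
(a,b)_13: α=1, u≡6; β=2, v≡10 (mod 13); (6|13)=-1, (10|13)=+1; sign (−1)^0·-1^2·+1^1 = +1.
(a,b)_19: α=1, u≡2; β=2, v≡9 (mod 19); (2|19)=-1, (9|19)=+1; sign (−1)^0·-1^2·+1^1 = +1.
(a,b)_37: α=2, u≡23; β=0, v≡24 (mod 37); (23|37)=-1, (24|37)=-1; sign (−1)^0·-1^0·-1^2 = +1.
(a,b)_∞: sgn(-2356627)=−, sgn(-29)=−, so -1.
(a,b)_5: α=0, u≡3; β=-2, v≡4 (mod 5); (3|5)=-1, (4|5)=+1; sign (−1)^0·-1^-2·+1^0 = +1.
(a,b)_2: α=-4, β=-8; u≡5, v≡3 (mod 8); ε(u)ε(v)=0·1, αω(v)=-4·1, βω(u)=-8·1; sum ≡ 0  ⇒  +1.
(a,b)_47: α=1, u≡27; β=2, v≡9 (mod 47); (27|47)=+1, (9|47)=+1; sign (−1)^0·+1^2·+1^1 = +1.
(a,b)_29: α=-1, u≡6; β=3, v≡28 (mod 29); (6|29)=+1, (28|29)=+1; sign (−1)^0·+1^3·+1^-1 = +1.
(-2356627, -29 / ℚ) ramifies at {7, ∞}: a division algebra.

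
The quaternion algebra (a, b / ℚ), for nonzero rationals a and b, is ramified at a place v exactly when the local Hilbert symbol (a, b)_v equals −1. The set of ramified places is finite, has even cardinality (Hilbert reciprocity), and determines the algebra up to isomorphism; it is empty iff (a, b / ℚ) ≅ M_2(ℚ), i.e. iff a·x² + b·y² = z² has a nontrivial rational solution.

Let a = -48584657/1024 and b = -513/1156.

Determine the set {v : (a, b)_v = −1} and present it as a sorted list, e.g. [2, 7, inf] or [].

Mod squares: a ≡ -168113, b ≡ -57. Check v ∈ {∞, 2, 3, 11, 17, 19, 29, 31}.
v=∞: -168113 < 0 and -57 < 0  ⇒  (a,b)_∞ = -1.
v=2: v_2(a)=-10, v_2(b)=-2; units ≡ 7, 7 (mod 8); ε·ε+αω+βω = 1·1+-10·0+-2·0 ≡ 1  ⇒  (a,b)_2 = -1.
v=17: a=17^3·(≡14), b=17^-2·(≡12) mod 17; (14|17)=-1, (12|17)=-1; (−1)^{3·-2·8}·(-1)^-2·(-1)^3 = -1.
v=19: a=19^0·(≡2), b=19^1·(≡9) mod 19; (2|19)=-1, (9|19)=+1; (−1)^{0·1·9}·(-1)^1·(+1)^0 = -1.
v=3: a=3^0·(≡1), b=3^3·(≡2) mod 3; (1|3)=+1, (2|3)=-1; (−1)^{0·3·1}·(+1)^3·(-1)^0 = +1.
v=11: a=11^1·(≡10), b=11^0·(≡4) mod 11; (10|11)=-1, (4|11)=+1; (−1)^{1·0·5}·(-1)^0·(+1)^1 = +1.
v=29: a=29^1·(≡19), b=29^0·(≡5) mod 29; (19|29)=-1, (5|29)=+1; (−1)^{1·0·14}·(-1)^0·(+1)^1 = +1.
v=31: a=31^1·(≡20), b=31^0·(≡5) mod 31; (20|31)=+1, (5|31)=+1; (−1)^{1·0·15}·(+1)^0·(+1)^1 = +1.
|Ram(-168113, -57)| = 4, even; anisotropic at {2, 17, 19, ∞}.

[2, 17, 19, inf]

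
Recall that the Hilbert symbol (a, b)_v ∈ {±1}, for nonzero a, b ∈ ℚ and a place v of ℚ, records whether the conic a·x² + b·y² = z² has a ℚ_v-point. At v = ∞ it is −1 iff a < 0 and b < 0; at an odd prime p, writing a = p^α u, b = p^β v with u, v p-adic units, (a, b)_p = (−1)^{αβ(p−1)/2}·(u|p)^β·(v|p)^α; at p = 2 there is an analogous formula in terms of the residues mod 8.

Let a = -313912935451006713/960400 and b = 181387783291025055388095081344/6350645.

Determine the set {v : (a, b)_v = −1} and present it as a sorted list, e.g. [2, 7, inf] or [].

Mod squares: a ≡ -290377, b ≡ 93670. Check v ∈ {∞, 2, 3, 5, 7, 11, 13, 17, 19, 23, 29, 31, 37}.
v=13: a=13^0·(≡3), b=13^2·(≡5) mod 13; (3|13)=+1, (5|13)=-1; (−1)^{0·2·6}·(+1)^2·(-1)^0 = +1.
v=∞: -290377 < 0 and 93670 > 0  ⇒  (a,b)_∞ = +1.
v=31: a=31^1·(≡21), b=31^2·(≡1) mod 31; (21|31)=-1, (1|31)=+1; (−1)^{1·2·15}·(-1)^2·(+1)^1 = +1.
v=7: a=7^-4·(≡4), b=7^-4·(≡6) mod 7; (4|7)=+1, (6|7)=-1; (−1)^{-4·-4·3}·(+1)^-4·(-1)^-4 = +1.
v=23: a=23^0·(≡19), b=23^-2·(≡7) mod 23; (19|23)=-1, (7|23)=-1; (−1)^{0·-2·11}·(-1)^-2·(-1)^0 = +1.
v=3: a=3^2·(≡2), b=3^0·(≡1) mod 3; (2|3)=-1, (1|3)=+1; (−1)^{2·0·1}·(-1)^0·(+1)^2 = +1.
v=19: a=19^3·(≡10), b=19^5·(≡1) mod 19; (10|19)=-1, (1|19)=+1; (−1)^{3·5·9}·(-1)^5·(+1)^3 = +1.
v=11: a=11^0·(≡3), b=11^2·(≡5) mod 11; (3|11)=+1, (5|11)=+1; (−1)^{0·2·5}·(+1)^2·(+1)^0 = +1.
v=29: a=29^3·(≡11), b=29^5·(≡10) mod 29; (11|29)=-1, (10|29)=-1; (−1)^{3·5·14}·(-1)^5·(-1)^3 = +1.
v=5: a=5^-2·(≡2), b=5^-1·(≡1) mod 5; (2|5)=-1, (1|5)=+1; (−1)^{-2·-1·2}·(-1)^-1·(+1)^-2 = -1.
v=17: a=17^3·(≡16), b=17^5·(≡9) mod 17; (16|17)=+1, (9|17)=+1; (−1)^{3·5·8}·(+1)^5·(+1)^3 = +1.
v=37: a=37^2·(≡36), b=37^0·(≡20) mod 37; (36|37)=+1, (20|37)=-1; (−1)^{2·0·18}·(+1)^0·(-1)^2 = +1.
v=2: v_2(a)=-4, v_2(b)=7; units ≡ 7, 3 (mod 8); ε·ε+αω+βω = 1·1+-4·1+7·0 ≡ 1  ⇒  (a,b)_2 = -1.
(-290377, 93670 / ℚ) ramifies at {2, 5}: a division algebra.

[2, 5]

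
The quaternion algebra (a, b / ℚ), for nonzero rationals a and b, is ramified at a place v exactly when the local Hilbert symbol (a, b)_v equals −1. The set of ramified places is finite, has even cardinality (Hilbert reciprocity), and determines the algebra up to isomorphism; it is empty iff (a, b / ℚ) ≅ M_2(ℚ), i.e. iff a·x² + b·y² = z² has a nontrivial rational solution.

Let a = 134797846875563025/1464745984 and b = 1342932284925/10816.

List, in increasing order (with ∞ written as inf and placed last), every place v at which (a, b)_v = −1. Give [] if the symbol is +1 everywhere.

[19, 29]

(a, b) ≡ (127281, 133) mod (ℚ^×)²; places V = {2, 3, 5, 7, 11, 13, 19, 23, 29, ∞}.
(a,b)_∞: sgn(127281)=+, sgn(133)=+, so +1.
(a,b)_2: α=-14, β=-6; u≡1, v≡5 (mod 8); ε(u)ε(v)=0·0, αω(v)=-14·1, βω(u)=-6·0; sum ≡ 0  ⇒  +1.
(a,b)_3: α=11, u≡1; β=4, v≡1 (mod 3); (1|3)=+1, (1|3)=+1; sign (−1)^0·+1^4·+1^11 = +1.
(a,b)_11: α=5, u≡2; β=2, v≡1 (mod 11); (2|11)=-1, (1|11)=+1; sign (−1)^0·-1^2·+1^5 = +1.
(a,b)_23: α=-2, u≡19; β=0, v≡12 (mod 23); (19|23)=-1, (12|23)=+1; sign (−1)^0·-1^0·+1^-2 = +1.
(a,b)_19: α=1, u≡9; β=1, v≡1 (mod 19); (9|19)=+1, (1|19)=+1; sign (−1)^1·+1^1·+1^1 = -1.
(a,b)_5: α=2, u≡4; β=2, v≡2 (mod 5); (4|5)=+1, (2|5)=-1; sign (−1)^0·+1^2·-1^2 = +1.
(a,b)_7: α=3, u≡2; β=3, v≡6 (mod 7); (2|7)=+1, (6|7)=-1; sign (−1)^1·+1^3·-1^3 = +1.
(a,b)_29: α=1, u≡18; β=2, v≡3 (mod 29); (18|29)=-1, (3|29)=-1; sign (−1)^0·-1^2·-1^1 = -1.
(a,b)_13: α=-2, u≡5; β=-2, v≡3 (mod 13); (5|13)=-1, (3|13)=+1; sign (−1)^0·-1^-2·+1^-2 = +1.
|Ram(127281, 133)| = 2, even; anisotropic at {19, 29}.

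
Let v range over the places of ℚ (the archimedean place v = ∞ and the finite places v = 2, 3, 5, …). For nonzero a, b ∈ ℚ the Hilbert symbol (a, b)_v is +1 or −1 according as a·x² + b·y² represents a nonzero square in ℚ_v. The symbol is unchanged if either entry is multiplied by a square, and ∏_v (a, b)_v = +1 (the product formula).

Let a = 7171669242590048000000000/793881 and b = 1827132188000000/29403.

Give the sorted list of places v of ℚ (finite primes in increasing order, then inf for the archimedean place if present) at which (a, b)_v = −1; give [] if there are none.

Mod squares: a ≡ 95, b ≡ 1581. Check v ∈ {∞, 2, 3, 5, 7, 11, 17, 19, 31}.
v=19: a=19^3·(≡9), b=19^2·(≡17) mod 19; (9|19)=+1, (17|19)=+1; (−1)^{3·2·9}·(+1)^2·(+1)^3 = +1.
v=∞: 95 > 0 and 1581 > 0  ⇒  (a,b)_∞ = +1.
v=17: a=17^2·(≡14), b=17^1·(≡4) mod 17; (14|17)=-1, (4|17)=+1; (−1)^{2·1·8}·(-1)^1·(+1)^2 = -1.
v=11: a=11^-2·(≡7), b=11^-2·(≡2) mod 11; (7|11)=-1, (2|11)=-1; (−1)^{-2·-2·5}·(-1)^-2·(-1)^-2 = +1.
v=2: v_2(a)=14, v_2(b)=8; units ≡ 7, 5 (mod 8); ε·ε+αω+βω = 1·0+14·1+8·0 ≡ 0  ⇒  (a,b)_2 = +1.
v=3: a=3^-8·(≡2), b=3^-5·(≡2) mod 3; (2|3)=-1, (2|3)=-1; (−1)^{-8·-5·1}·(-1)^-5·(-1)^-8 = -1.
v=7: a=7^6·(≡4), b=7^4·(≡6) mod 7; (4|7)=+1, (6|7)=-1; (−1)^{6·4·3}·(+1)^4·(-1)^6 = +1.
v=31: a=31^2·(≡18), b=31^1·(≡7) mod 31; (18|31)=+1, (7|31)=+1; (−1)^{2·1·15}·(+1)^1·(+1)^2 = +1.
v=5: a=5^9·(≡1), b=5^6·(≡4) mod 5; (1|5)=+1, (4|5)=+1; (−1)^{9·6·2}·(+1)^6·(+1)^9 = +1.
|Ram(95, 1581)| = 2, even; anisotropic at {3, 17}.

[3, 17]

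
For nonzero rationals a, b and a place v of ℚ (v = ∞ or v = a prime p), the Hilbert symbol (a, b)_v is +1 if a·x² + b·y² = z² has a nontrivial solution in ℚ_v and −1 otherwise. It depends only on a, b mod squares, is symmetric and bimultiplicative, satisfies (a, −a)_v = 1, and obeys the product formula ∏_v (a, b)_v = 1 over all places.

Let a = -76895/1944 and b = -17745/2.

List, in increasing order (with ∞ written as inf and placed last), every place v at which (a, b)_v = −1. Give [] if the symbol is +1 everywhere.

[3, 5, 13, inf]

(a, b) ≡ (-2730, -210) mod (ℚ^×)²; places V = {2, 3, 5, 7, 13, ∞}.
(a,b)_3: α=-5, u≡2; β=1, v≡2 (mod 3); (2|3)=-1, (2|3)=-1; sign (−1)^1·-1^1·-1^-5 = -1.
(a,b)_7: α=1, u≡1; β=1, v≡3 (mod 7); (1|7)=+1, (3|7)=-1; sign (−1)^1·+1^1·-1^1 = +1.
(a,b)_5: α=1, u≡4; β=1, v≡3 (mod 5); (4|5)=+1, (3|5)=-1; sign (−1)^0·+1^1·-1^1 = -1.
(a,b)_∞: sgn(-2730)=−, sgn(-210)=−, so -1.
(a,b)_2: α=-3, β=-1; u≡3, v≡7 (mod 8); ε(u)ε(v)=1·1, αω(v)=-3·0, βω(u)=-1·1; sum ≡ 0  ⇒  +1.
(a,b)_13: α=3, u≡8; β=2, v≡6 (mod 13); (8|13)=-1, (6|13)=-1; sign (−1)^0·-1^2·-1^3 = -1.
Ram(-2730, -210) = {3, 5, 13, ∞}; no ℚ_3-point on the conic.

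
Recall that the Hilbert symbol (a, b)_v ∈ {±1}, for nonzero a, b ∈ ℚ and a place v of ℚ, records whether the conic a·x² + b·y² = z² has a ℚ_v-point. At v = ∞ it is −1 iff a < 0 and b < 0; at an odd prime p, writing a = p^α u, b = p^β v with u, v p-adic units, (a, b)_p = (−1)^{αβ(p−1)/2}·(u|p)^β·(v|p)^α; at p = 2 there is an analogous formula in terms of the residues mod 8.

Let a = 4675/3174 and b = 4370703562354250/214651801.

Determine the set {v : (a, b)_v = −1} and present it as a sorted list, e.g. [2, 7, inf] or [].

(a, b) ≡ (1122, 170) mod (ℚ^×)²; places V = {2, 3, 5, 7, 11, 13, 17, 23, 29, ∞}.
(a,b)_23: α=-2, u≡1; β=-2, v≡16 (mod 23); (1|23)=+1, (16|23)=+1; sign (−1)^0·+1^-2·+1^-2 = +1.
(a,b)_5: α=2, u≡3; β=3, v≡4 (mod 5); (3|5)=-1, (4|5)=+1; sign (−1)^0·-1^3·+1^2 = -1.
(a,b)_∞: sgn(1122)=+, sgn(170)=+, so +1.
(a,b)_13: α=0, u≡4; β=-2, v≡10 (mod 13); (4|13)=+1, (10|13)=+1; sign (−1)^0·+1^-2·+1^0 = +1.
(a,b)_3: α=-1, u≡2; β=0, v≡2 (mod 3); (2|3)=-1, (2|3)=-1; sign (−1)^0·-1^0·-1^-1 = -1.
(a,b)_29: α=0, u≡25; β=2, v≡24 (mod 29); (25|29)=+1, (24|29)=+1; sign (−1)^0·+1^2·+1^0 = +1.
(a,b)_11: α=1, u≡3; β=4, v≡4 (mod 11); (3|11)=+1, (4|11)=+1; sign (−1)^0·+1^4·+1^1 = +1.
(a,b)_7: α=0, u≡2; β=-4, v≡4 (mod 7); (2|7)=+1, (4|7)=+1; sign (−1)^0·+1^-4·+1^0 = +1.
(a,b)_17: α=1, u≡13; β=5, v≡3 (mod 17); (13|17)=+1, (3|17)=-1; sign (−1)^0·+1^5·-1^1 = -1.
(a,b)_2: α=-1, β=1; u≡1, v≡5 (mod 8); ε(u)ε(v)=0·0, αω(v)=-1·1, βω(u)=1·0; sum ≡ 1  ⇒  -1.
Ram(1122, 170) = {2, 3, 5, 17}; no ℚ_2-point on the conic.

[2, 3, 5, 17]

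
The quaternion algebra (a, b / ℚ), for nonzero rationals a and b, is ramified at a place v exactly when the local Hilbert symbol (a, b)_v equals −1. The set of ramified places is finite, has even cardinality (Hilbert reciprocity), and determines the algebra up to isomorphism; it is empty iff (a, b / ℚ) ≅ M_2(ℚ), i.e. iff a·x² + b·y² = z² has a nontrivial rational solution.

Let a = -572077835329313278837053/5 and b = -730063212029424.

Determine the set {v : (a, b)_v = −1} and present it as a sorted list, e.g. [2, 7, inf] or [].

[3, inf]

Mod squares: a ≡ -39585, b ≡ -399. Check v ∈ {∞, 2, 3, 5, 7, 13, 19, 23, 29}.
v=23: a=23^2·(≡17), b=23^2·(≡15) mod 23; (17|23)=-1, (15|23)=-1; (−1)^{2·2·11}·(-1)^2·(-1)^2 = +1.
v=29: a=29^3·(≡17), b=29^2·(≡22) mod 29; (17|29)=-1, (22|29)=+1; (−1)^{3·2·14}·(-1)^2·(+1)^3 = +1.
v=13: a=13^5·(≡10), b=13^4·(≡12) mod 13; (10|13)=+1, (12|13)=+1; (−1)^{5·4·6}·(+1)^4·(+1)^5 = +1.
v=5: a=5^-1·(≡2), b=5^0·(≡1) mod 5; (2|5)=-1, (1|5)=+1; (−1)^{-1·0·2}·(-1)^0·(+1)^-1 = +1.
v=3: a=3^9·(≡2), b=3^3·(≡2) mod 3; (2|3)=-1, (2|3)=-1; (−1)^{9·3·1}·(-1)^3·(-1)^9 = -1.
v=19: a=19^2·(≡16), b=19^1·(≡9) mod 19; (16|19)=+1, (9|19)=+1; (−1)^{2·1·9}·(+1)^1·(+1)^2 = +1.
v=7: a=7^5·(≡1), b=7^1·(≡5) mod 7; (1|7)=+1, (5|7)=-1; (−1)^{5·1·3}·(+1)^1·(-1)^5 = +1.
v=2: v_2(a)=0, v_2(b)=4; units ≡ 7, 1 (mod 8); ε·ε+αω+βω = 1·0+0·0+4·0 ≡ 0  ⇒  (a,b)_2 = +1.
v=∞: -39585 < 0 and -399 < 0  ⇒  (a,b)_∞ = -1.
|Ram(-39585, -399)| = 2, even; anisotropic at {3, ∞}.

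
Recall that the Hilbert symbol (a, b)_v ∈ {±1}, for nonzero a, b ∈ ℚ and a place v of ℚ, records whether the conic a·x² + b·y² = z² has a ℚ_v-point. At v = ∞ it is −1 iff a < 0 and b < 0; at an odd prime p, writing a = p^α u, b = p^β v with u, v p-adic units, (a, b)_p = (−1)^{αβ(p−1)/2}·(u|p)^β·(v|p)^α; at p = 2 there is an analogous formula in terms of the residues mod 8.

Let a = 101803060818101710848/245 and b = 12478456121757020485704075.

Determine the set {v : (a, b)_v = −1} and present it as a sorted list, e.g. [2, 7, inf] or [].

[2, 5, 11, 19, 37, 53]

(a, b) ≡ (739815, 44296923) mod (ℚ^×)²; places V = {2, 3, 5, 7, 11, 19, 31, 37, 43, 53, ∞}.
(a,b)_∞: sgn(739815)=+, sgn(44296923)=+, so +1.
(a,b)_5: α=-1, u≡2; β=2, v≡3 (mod 5); (2|5)=-1, (3|5)=-1; sign (−1)^0·-1^2·-1^-1 = -1.
(a,b)_43: α=1, u≡5; β=1, v≡16 (mod 43); (5|43)=-1, (16|43)=+1; sign (−1)^1·-1^1·+1^1 = +1.
(a,b)_11: α=2, u≡7; β=3, v≡9 (mod 11); (7|11)=-1, (9|11)=+1; sign (−1)^0·-1^3·+1^2 = -1.
(a,b)_53: α=2, u≡45; β=3, v≡51 (mod 53); (45|53)=-1, (51|53)=-1; sign (−1)^0·-1^3·-1^2 = -1.
(a,b)_37: α=3, u≡18; β=4, v≡35 (mod 37); (18|37)=-1, (35|37)=-1; sign (−1)^0·-1^4·-1^3 = -1.
(a,b)_31: α=1, u≡26; β=1, v≡4 (mod 31); (26|31)=-1, (4|31)=+1; sign (−1)^1·-1^1·+1^1 = +1.
(a,b)_3: α=1, u≡2; β=1, v≡1 (mod 3); (2|3)=-1, (1|3)=+1; sign (−1)^1·-1^1·+1^1 = +1.
(a,b)_2: α=12, β=0; u≡7, v≡3 (mod 8); ε(u)ε(v)=1·1, αω(v)=12·1, βω(u)=0·0; sum ≡ 1  ⇒  -1.
(a,b)_19: α=2, u≡15; β=3, v≡3 (mod 19); (15|19)=-1, (3|19)=-1; sign (−1)^0·-1^3·-1^2 = -1.
(a,b)_7: α=-2, u≡5; β=2, v≡5 (mod 7); (5|7)=-1, (5|7)=-1; sign (−1)^0·-1^2·-1^-2 = +1.
|Ram(739815, 44296923)| = 6, even; anisotropic at {2, 5, 11, 19, 37, 53}.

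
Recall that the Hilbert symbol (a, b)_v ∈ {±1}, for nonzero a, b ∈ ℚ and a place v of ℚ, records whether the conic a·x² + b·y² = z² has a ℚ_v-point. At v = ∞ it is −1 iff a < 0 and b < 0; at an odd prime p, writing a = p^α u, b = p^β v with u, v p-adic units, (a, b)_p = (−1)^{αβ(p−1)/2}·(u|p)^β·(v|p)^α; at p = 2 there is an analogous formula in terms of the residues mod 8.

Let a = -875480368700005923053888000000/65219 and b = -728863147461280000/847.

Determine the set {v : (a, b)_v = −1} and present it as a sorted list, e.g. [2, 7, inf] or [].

[13, 17, 53, inf]

Mod squares: a ≡ -16687, b ≡ -81991. Check v ∈ {∞, 2, 5, 7, 11, 13, 17, 37, 41, 53}.
v=53: a=53^2·(≡23), b=53^1·(≡15) mod 53; (23|53)=-1, (15|53)=+1; (−1)^{2·1·26}·(-1)^1·(+1)^2 = -1.
v=2: v_2(a)=12, v_2(b)=8; units ≡ 1, 1 (mod 8); ε·ε+αω+βω = 0·0+12·0+8·0 ≡ 0  ⇒  (a,b)_2 = +1.
v=17: a=17^2·(≡7), b=17^1·(≡5) mod 17; (7|17)=-1, (5|17)=-1; (−1)^{2·1·8}·(-1)^1·(-1)^2 = -1.
v=7: a=7^-2·(≡4), b=7^-1·(≡3) mod 7; (4|7)=+1, (3|7)=-1; (−1)^{-2·-1·3}·(+1)^-1·(-1)^-2 = +1.
v=37: a=37^3·(≡1), b=37^2·(≡4) mod 37; (1|37)=+1, (4|37)=+1; (−1)^{3·2·18}·(+1)^2·(+1)^3 = +1.
v=11: a=11^-3·(≡3), b=11^-2·(≡1) mod 11; (3|11)=+1, (1|11)=+1; (−1)^{-3·-2·5}·(+1)^-2·(+1)^-3 = +1.
v=13: a=13^6·(≡5), b=13^3·(≡11) mod 13; (5|13)=-1, (11|13)=-1; (−1)^{6·3·6}·(-1)^3·(-1)^6 = -1.
v=41: a=41^3·(≡34), b=41^2·(≡10) mod 41; (34|41)=-1, (10|41)=+1; (−1)^{3·2·20}·(-1)^2·(+1)^3 = +1.
v=∞: -16687 < 0 and -81991 < 0  ⇒  (a,b)_∞ = -1.
v=5: a=5^6·(≡2), b=5^4·(≡1) mod 5; (2|5)=-1, (1|5)=+1; (−1)^{6·4·2}·(-1)^4·(+1)^6 = +1.
(-16687, -81991 / ℚ) ramifies at {13, 17, 53, ∞}: a division algebra.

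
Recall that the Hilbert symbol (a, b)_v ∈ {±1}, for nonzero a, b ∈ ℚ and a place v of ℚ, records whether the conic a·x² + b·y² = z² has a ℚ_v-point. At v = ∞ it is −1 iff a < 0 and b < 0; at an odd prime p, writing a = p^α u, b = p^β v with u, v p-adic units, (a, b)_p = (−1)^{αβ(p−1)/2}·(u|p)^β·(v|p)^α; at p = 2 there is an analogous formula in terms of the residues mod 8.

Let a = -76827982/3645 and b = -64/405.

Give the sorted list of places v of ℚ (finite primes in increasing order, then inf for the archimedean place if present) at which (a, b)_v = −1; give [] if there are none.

Mod squares: a ≡ -64790, b ≡ -5. Check v ∈ {∞, 2, 3, 5, 7, 11, 19, 31}.
v=5: a=5^-1·(≡2), b=5^-1·(≡1) mod 5; (2|5)=-1, (1|5)=+1; (−1)^{-1·-1·2}·(-1)^-1·(+1)^-1 = -1.
v=3: a=3^-6·(≡1), b=3^-4·(≡1) mod 3; (1|3)=+1, (1|3)=+1; (−1)^{-6·-4·1}·(+1)^-4·(+1)^-6 = +1.
v=∞: -64790 < 0 and -5 < 0  ⇒  (a,b)_∞ = -1.
v=11: a=11^3·(≡7), b=11^0·(≡10) mod 11; (7|11)=-1, (10|11)=-1; (−1)^{3·0·5}·(-1)^0·(-1)^3 = -1.
v=2: v_2(a)=1, v_2(b)=6; units ≡ 5, 3 (mod 8); ε·ε+αω+βω = 0·1+1·1+6·1 ≡ 1  ⇒  (a,b)_2 = -1.
v=31: a=31^1·(≡14), b=31^0·(≡30) mod 31; (14|31)=+1, (30|31)=-1; (−1)^{1·0·15}·(+1)^0·(-1)^1 = -1.
v=19: a=19^1·(≡12), b=19^0·(≡2) mod 19; (12|19)=-1, (2|19)=-1; (−1)^{1·0·9}·(-1)^0·(-1)^1 = -1.
v=7: a=7^2·(≡1), b=7^0·(≡1) mod 7; (1|7)=+1, (1|7)=+1; (−1)^{2·0·3}·(+1)^0·(+1)^2 = +1.
|Ram(-64790, -5)| = 6, even; anisotropic at {2, 5, 11, 19, 31, ∞}.

[2, 5, 11, 19, 31, inf]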